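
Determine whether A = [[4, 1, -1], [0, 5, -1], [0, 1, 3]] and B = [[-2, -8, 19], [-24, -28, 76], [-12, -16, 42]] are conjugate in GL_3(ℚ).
Two matrices over a field are similar if and only if they have the same invariant factors.

Both A and B have characteristic polynomial (x - 4)^3 and minimal polynomial (x - 4)^2. Computing further, both have invariant factors x - 4, (x - 4)^2. Hence A and B are similar.

Yes.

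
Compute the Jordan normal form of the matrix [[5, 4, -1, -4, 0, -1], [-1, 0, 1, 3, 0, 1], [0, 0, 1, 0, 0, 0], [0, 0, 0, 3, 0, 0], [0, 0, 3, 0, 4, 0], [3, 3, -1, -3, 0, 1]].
The characteristic polynomial is det(xI - A) = (x - 4)^2(x - 3)(x - 1)^3, so the eigenvalues are 1 (algebraic multiplicity 3), 3 (algebraic multiplicity 1), 4 (algebraic multiplicity 2).

For λ = 1: rank(A - I) = 5, rank((A - I)^2) = 4, rank((A - I)^3) = 3. The eigenspace has dimension 6 - 5 = 1, so there is 1 Jordan block; the rank sequence gives block sizes [3].

For λ = 3: algebraic multiplicity 1 gives one 1×1 block.

For λ = 4: rank(A - 4I) = 4. The eigenspace has dimension 6 - 4 = 2, so there are 2 Jordan blocks; the rank sequence gives block sizes [1, 1].

Assembling the blocks gives the Jordan form J above.

J = [[1, 1, 0, 0, 0, 0], [0, 1, 1, 0, 0, 0], [0, 0, 1, 0, 0, 0], [0, 0, 0, 3, 0, 0], [0, 0, 0, 0, 4, 0], [0, 0, 0, 0, 0, 4]]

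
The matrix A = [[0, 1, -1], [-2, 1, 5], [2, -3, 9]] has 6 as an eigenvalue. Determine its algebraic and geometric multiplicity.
The characteristic polynomial is (x - 6)(x - 2)^2, so the factor x - 6 appears with exponent 1: the algebraic multiplicity is 1.

rank(A - 6I) = 2, so the eigenspace has dimension 3 - 2 = 1: the geometric multiplicity is 1.

algebraic multiplicity 1, geometric multiplicity 1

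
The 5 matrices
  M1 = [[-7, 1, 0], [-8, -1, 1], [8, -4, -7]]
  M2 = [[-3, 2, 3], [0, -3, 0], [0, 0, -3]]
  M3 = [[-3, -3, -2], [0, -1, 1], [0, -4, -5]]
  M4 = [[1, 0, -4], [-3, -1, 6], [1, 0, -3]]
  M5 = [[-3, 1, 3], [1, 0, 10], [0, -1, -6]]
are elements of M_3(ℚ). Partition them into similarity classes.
4 classes: {M1}, {M2}, {M3, M5}, {M4}

Characteristic polynomials: χ_{M1} = (x + 5)^3, χ_{M2} = (x + 3)^3, χ_{M3} = (x + 3)^3, χ_{M4} = (x + 1)^3, χ_{M5} = (x + 3)^3.

{M1}: invariant factors (x + 5)^3.

{M2}: invariant factors x + 3, (x + 3)^2.

{M3, M5}: invariant factors (x + 3)^3.

{M4}: invariant factors x + 1, (x + 1)^2.

Matrices are similar if and only if their invariant-factor lists agree; the partition into similarity classes is {M1}, {M2}, {M3, M5}, {M4}.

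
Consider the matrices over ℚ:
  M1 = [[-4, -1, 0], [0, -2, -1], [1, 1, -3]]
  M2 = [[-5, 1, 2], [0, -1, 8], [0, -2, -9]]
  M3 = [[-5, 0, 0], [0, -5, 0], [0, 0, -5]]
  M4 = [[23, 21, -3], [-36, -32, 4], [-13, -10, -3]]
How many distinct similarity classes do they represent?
4 classes: {M1}, {M2}, {M3}, {M4}

Characteristic polynomials: χ_{M1} = (x + 3)^3, χ_{M2} = (x + 5)^3, χ_{M3} = (x + 5)^3, χ_{M4} = (x + 4)^3.

{M1}: invariant factors (x + 3)^3.

{M2}: invariant factors x + 5, (x + 5)^2.

{M3}: invariant factors x + 5, x + 5, x + 5.

{M4}: invariant factors (x + 4)^3.

Matrices are similar if and only if their invariant-factor lists agree; the partition into similarity classes is {M1}, {M2}, {M3}, {M4}.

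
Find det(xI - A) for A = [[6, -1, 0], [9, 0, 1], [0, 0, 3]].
χ_A(x) = (x - 3)^3

xI - A = [[x - 6, 1, 0], [-9, x, -1], [0, 0, x - 3]].

Expanding det(xI - A) along the first row:
det(xI - A) = + (x - 6)·det([[x, -1], [0, x - 3]]) - (1)·det([[-9, -1], [0, x - 3]]) + (0)·det([[-9, x], [0, 0]]).

Evaluating gives χ_A(x) = x^3 - 9x^2 + 27x - 27 = (x - 3)^3.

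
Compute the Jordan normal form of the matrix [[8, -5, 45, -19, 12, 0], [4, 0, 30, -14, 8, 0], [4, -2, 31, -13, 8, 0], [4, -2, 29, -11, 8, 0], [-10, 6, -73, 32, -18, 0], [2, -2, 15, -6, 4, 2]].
J = [[2, 1, 0, 0, 0, 0], [0, 2, 1, 0, 0, 0], [0, 0, 2, 0, 0, 0], [0, 0, 0, 2, 1, 0], [0, 0, 0, 0, 2, 0], [0, 0, 0, 0, 0, 2]]

The characteristic polynomial is det(xI - A) = (x - 2)^6, so the eigenvalues are 2 (algebraic multiplicity 6).

For λ = 2: rank(A - 2I) = 3, rank((A - 2I)^2) = 1, rank((A - 2I)^3) = 0. The eigenspace has dimension 6 - 3 = 3, so there are 3 Jordan blocks; the rank sequence gives block sizes [3, 2, 1].

Assembling the blocks gives the Jordan form J above.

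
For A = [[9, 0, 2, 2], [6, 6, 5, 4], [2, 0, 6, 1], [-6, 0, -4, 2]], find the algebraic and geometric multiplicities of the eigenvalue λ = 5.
algebraic multiplicity 1, geometric multiplicity 1

The characteristic polynomial is (x - 6)^3(x - 5), so the factor x - 5 appears with exponent 1: the algebraic multiplicity is 1.

rank(A - 5I) = 3, so the eigenspace has dimension 4 - 3 = 1: the geometric multiplicity is 1.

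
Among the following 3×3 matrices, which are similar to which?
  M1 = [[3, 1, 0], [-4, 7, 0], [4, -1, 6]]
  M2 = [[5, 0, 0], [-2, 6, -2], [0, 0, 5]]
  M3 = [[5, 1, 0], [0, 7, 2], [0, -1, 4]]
Characteristic polynomials: χ_{M1} = (x - 6)(x - 5)^2, χ_{M2} = (x - 6)(x - 5)^2, χ_{M3} = (x - 6)(x - 5)^2.

{M1, M3}: invariant factors (x - 6)(x - 5)^2.

{M2}: invariant factors x - 5, (x - 6)(x - 5).

Matrices are similar if and only if their invariant-factor lists agree; the partition into similarity classes is {M1, M3}, {M2}.

2 classes: {M1, M3}, {M2}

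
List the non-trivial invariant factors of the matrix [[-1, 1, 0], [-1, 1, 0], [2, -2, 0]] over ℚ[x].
The Jordan structure of A has elementary divisors x^2, x. Arranging the block sizes at each eigenvalue in decreasing order and taking row products gives the invariant factors.

Invariant factors (smallest first, each dividing the next): x, x^2.

Check: the last factor x^2 is the minimal polynomial, and the product x^3 is the characteristic polynomial.

x, x^2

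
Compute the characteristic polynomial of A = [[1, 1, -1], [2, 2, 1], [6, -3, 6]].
xI - A = [[x - 1, -1, 1], [-2, x - 2, -1], [-6, 3, x - 6]].

Expanding det(xI - A) along the first row:
det(xI - A) = + (x - 1)·det([[x - 2, -1], [3, x - 6]]) - (-1)·det([[-2, -1], [-6, x - 6]]) + (1)·det([[-2, x - 2], [-6, 3]]).

Evaluating gives χ_A(x) = x^3 - 9x^2 + 27x - 27 = (x - 3)^3.

χ_A(x) = (x - 3)^3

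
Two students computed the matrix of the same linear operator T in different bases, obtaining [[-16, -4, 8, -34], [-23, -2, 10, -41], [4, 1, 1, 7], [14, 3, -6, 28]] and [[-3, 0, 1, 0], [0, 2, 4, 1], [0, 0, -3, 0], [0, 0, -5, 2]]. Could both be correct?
trace(A) = 11 but trace(B) = -2. The trace is a similarity invariant, so A and B are not similar.

No.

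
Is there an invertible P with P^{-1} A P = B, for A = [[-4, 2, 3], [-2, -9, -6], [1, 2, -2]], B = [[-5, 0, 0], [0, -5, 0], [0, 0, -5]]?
No.

Both have characteristic polynomial (x + 5)^3, but the minimal polynomial of A is (x + 5)^2 while the minimal polynomial of B is x + 5. The minimal polynomial is a similarity invariant, so A and B are not similar.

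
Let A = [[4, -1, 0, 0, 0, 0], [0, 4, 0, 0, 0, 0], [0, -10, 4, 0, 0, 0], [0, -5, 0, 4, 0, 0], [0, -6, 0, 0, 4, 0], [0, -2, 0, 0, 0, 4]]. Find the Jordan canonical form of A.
J = [[4, 1, 0, 0, 0, 0], [0, 4, 0, 0, 0, 0], [0, 0, 4, 0, 0, 0], [0, 0, 0, 4, 0, 0], [0, 0, 0, 0, 4, 0], [0, 0, 0, 0, 0, 4]]

The characteristic polynomial is det(xI - A) = (x - 4)^6, so the eigenvalues are 4 (algebraic multiplicity 6).

For λ = 4: rank(A - 4I) = 1, rank((A - 4I)^2) = 0. The eigenspace has dimension 6 - 1 = 5, so there are 5 Jordan blocks; the rank sequence gives block sizes [2, 1, 1, 1, 1].

Assembling the blocks gives the Jordan form J above.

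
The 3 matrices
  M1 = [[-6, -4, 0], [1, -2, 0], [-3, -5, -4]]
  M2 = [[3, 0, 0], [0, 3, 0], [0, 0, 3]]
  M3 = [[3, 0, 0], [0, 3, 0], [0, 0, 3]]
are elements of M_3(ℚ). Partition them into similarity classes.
2 classes: {M1}, {M2, M3}

Characteristic polynomials: χ_{M1} = (x + 4)^3, χ_{M2} = (x - 3)^3, χ_{M3} = (x - 3)^3.

{M1}: invariant factors (x + 4)^3.

{M2, M3}: invariant factors x - 3, x - 3, x - 3.

Matrices are similar if and only if their invariant-factor lists agree; the partition into similarity classes is {M1}, {M2, M3}.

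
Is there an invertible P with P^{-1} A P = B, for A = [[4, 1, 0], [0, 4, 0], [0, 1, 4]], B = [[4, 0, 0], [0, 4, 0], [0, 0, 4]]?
No.

Both have characteristic polynomial (x - 4)^3, but the minimal polynomial of A is (x - 4)^2 while the minimal polynomial of B is x - 4. The minimal polynomial is a similarity invariant, so A and B are not similar.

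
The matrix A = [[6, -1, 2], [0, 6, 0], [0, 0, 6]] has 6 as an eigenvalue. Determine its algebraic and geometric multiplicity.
algebraic multiplicity 3, geometric multiplicity 2

The characteristic polynomial is (x - 6)^3, so the factor x - 6 appears with exponent 3: the algebraic multiplicity is 3.

rank(A - 6I) = 1, so the eigenspace has dimension 3 - 1 = 2: the geometric multiplicity is 2.

Since 2 < 3, A is not diagonalizable.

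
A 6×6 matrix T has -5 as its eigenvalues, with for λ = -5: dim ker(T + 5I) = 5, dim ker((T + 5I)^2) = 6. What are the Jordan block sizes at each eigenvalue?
λ = -5: successive nullity increments [5, 1] count blocks of size ≥ k; block sizes are [2, 1, 1, 1, 1].

Jordan blocks: (-5, 2), (-5, 1), (-5, 1), (-5, 1), (-5, 1)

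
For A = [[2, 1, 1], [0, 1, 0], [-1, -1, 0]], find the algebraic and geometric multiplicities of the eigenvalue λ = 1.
algebraic multiplicity 3, geometric multiplicity 2

The characteristic polynomial is (x - 1)^3, so the factor x - 1 appears with exponent 3: the algebraic multiplicity is 3.

rank(A - I) = 1, so the eigenspace has dimension 3 - 1 = 2: the geometric multiplicity is 2.

Since 2 < 3, A is not diagonalizable.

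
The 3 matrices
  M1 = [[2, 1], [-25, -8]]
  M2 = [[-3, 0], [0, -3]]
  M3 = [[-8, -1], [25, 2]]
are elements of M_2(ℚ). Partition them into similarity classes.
2 classes: {M1, M3}, {M2}

Characteristic polynomials: χ_{M1} = (x + 3)^2, χ_{M2} = (x + 3)^2, χ_{M3} = (x + 3)^2.

{M1, M3}: invariant factors (x + 3)^2.

{M2}: invariant factors x + 3, x + 3.

Matrices are similar if and only if their invariant-factor lists agree; the partition into similarity classes is {M1, M3}, {M2}.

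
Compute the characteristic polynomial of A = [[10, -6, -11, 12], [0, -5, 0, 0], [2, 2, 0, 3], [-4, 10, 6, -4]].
xI - A = [[x - 10, 6, 11, -12], [0, x + 5, 0, 0], [-2, -2, x, -3], [4, -10, -6, x + 4]].

Expanding det(xI - A) along the first row:
det(xI - A) = + (x - 10)·det([[x + 5, 0, 0], [-2, x, -3], [-10, -6, x + 4]]) - (6)·det([[0, 0, 0], [-2, x, -3], [4, -6, x + 4]]) + (11)·det([[0, x + 5, 0], [-2, -2, -3], [4, -10, x + 4]]) - (-12)·det([[0, x + 5, 0], [-2, -2, x], [4, -10, -6]]).

Evaluating gives χ_A(x) = x^4 - x^3 - 18x^2 + 52x - 40 = (x - 2)^3(x + 5).

χ_A(x) = (x - 2)^3(x + 5)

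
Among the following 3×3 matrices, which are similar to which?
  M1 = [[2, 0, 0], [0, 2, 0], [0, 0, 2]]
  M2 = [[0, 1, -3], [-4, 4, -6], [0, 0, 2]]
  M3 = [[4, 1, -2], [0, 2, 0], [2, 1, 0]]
2 classes: {M1}, {M2, M3}

Characteristic polynomials: χ_{M1} = (x - 2)^3, χ_{M2} = (x - 2)^3, χ_{M3} = (x - 2)^3.

{M1}: invariant factors x - 2, x - 2, x - 2.

{M2, M3}: invariant factors x - 2, (x - 2)^2.

Matrices are similar if and only if their invariant-factor lists agree; the partition into similarity classes is {M1}, {M2, M3}.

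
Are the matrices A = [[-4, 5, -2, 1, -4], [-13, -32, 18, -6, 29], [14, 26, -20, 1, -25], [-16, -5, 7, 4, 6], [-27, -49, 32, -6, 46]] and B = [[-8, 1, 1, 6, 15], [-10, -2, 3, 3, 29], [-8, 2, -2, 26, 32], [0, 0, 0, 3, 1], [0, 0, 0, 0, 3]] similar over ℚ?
Yes.

Two matrices over a field are similar if and only if they have the same invariant factors.

Both A and B have characteristic polynomial (x - 3)^2(x + 4)^3 and minimal polynomial (x - 3)^2(x + 4)^3. Computing further, both have invariant factors (x - 3)^2(x + 4)^3. Hence A and B are similar.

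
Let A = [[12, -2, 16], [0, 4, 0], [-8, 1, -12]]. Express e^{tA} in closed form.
e^{tA} = [[(2*e^{8*t} - 1)*e^{-4*t}, -2*t*e^{4*t}, 4*sinh(4*t)], [0, e^{4*t}, 0], [-2*sinh(4*t), t*e^{4*t}, (2 - e^{8*t})*e^{-4*t}]]

A has Jordan form J = [[-4, 0, 0], [0, 4, 1], [0, 0, 4]] with A = PJP^{-1}, so e^{tA} = P e^{tJ} P^{-1}.

For a Jordan block J_k(λ), e^{tJ_k(λ)} = e^{λt} · (I + tN + t^2 N^2/2! + ... + t^{k-1} N^{k-1}/(k-1)!) where N is the nilpotent superdiagonal part.

Assembling the blocks and conjugating back gives the entries of e^{tA} as shown above.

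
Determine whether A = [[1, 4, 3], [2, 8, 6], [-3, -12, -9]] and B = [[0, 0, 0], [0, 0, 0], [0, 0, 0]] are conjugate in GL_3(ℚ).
Both have characteristic polynomial x^3, but the minimal polynomial of A is x^2 while the minimal polynomial of B is x. The minimal polynomial is a similarity invariant, so A and B are not similar.

No.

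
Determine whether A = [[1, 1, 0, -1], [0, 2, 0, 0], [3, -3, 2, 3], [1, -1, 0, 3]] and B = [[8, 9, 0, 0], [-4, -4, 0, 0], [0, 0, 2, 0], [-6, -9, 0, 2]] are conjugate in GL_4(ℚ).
Yes.

Two matrices over a field are similar if and only if they have the same invariant factors.

Both A and B have characteristic polynomial (x - 2)^4 and minimal polynomial (x - 2)^2. Computing further, both have invariant factors x - 2, x - 2, (x - 2)^2. Hence A and B are similar.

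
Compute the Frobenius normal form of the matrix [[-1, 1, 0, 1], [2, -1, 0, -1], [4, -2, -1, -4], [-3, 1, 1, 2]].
R = [[0, 0, 0, 1], [1, 0, 0, -2], [0, 1, 0, -3], [0, 0, 1, -1]]

The invariant factors of A (the non-unit diagonal entries of the Smith normal form of xI - A over ℚ[x]) are (x + 1)(x^3 + 3x - 1), each dividing the next. The characteristic polynomial is their product, (x + 1)(x^3 + 3x - 1).

The rational canonical form is the block-diagonal matrix of companion matrices C(f_i):
R = [[0, 0, 0, 1], [1, 0, 0, -2], [0, 1, 0, -3], [0, 0, 1, -1]].

Note the characteristic polynomial does not split into linear factors over ℚ, so A has no Jordan form over ℚ; the rational canonical form exists over any field.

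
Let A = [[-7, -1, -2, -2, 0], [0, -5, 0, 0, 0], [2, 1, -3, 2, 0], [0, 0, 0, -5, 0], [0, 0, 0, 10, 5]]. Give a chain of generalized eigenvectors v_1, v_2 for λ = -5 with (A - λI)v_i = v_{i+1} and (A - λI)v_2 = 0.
We seek v_1 ∈ ker((A + 5I)^2) \ ker(A + 5I), then set v_{i+1} = (A + 5I) v_i.

One such chain is v_1 = [[0, 1, -1, 0, 0]]^T, v_2 = [[1, 0, -1, 0, 0]]^T. Check: (A + 5I) v_2 = [[0, 0, 0, 0, 0]]^T = 0.

v_1 = [[0, 1, -1, 0, 0]]^T, v_2 = [[1, 0, -1, 0, 0]]^T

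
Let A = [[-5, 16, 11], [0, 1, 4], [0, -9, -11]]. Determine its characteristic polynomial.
χ_A(x) = (x + 5)^3

xI - A = [[x + 5, -16, -11], [0, x - 1, -4], [0, 9, x + 11]].

Expanding det(xI - A) along the first row:
det(xI - A) = + (x + 5)·det([[x - 1, -4], [9, x + 11]]) - (-16)·det([[0, -4], [0, x + 11]]) + (-11)·det([[0, x - 1], [0, 9]]).

Evaluating gives χ_A(x) = x^3 + 15x^2 + 75x + 125 = (x + 5)^3.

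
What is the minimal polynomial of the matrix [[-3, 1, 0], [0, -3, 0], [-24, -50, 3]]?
The characteristic polynomial factors as (x - 3)(x + 3)^2. The minimal polynomial is ∏(x - λ)^{k_λ} where k_λ is the size of the largest Jordan block at λ.

For λ = -3: rank(A + 3I) = 2, and the largest Jordan block has size 2 (the smallest k with rank((A + 3I)^k) = rank((A + 3I)^(k+1))).
For λ = 3: rank(A - 3I) = 2, and the largest Jordan block has size 1 (the smallest k with rank((A - 3I)^k) = rank((A - 3I)^(k+1))).

So m_A(x) = (x - 3)(x + 3)^2.

m_A(x) = (x - 3)(x + 3)^2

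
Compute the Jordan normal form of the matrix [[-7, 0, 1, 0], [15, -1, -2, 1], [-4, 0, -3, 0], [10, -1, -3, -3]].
J = [[-5, 1, 0, 0], [0, -5, 0, 0], [0, 0, -2, 1], [0, 0, 0, -2]]

The characteristic polynomial is det(xI - A) = (x + 2)^2(x + 5)^2, so the eigenvalues are -5 (algebraic multiplicity 2), -2 (algebraic multiplicity 2).

For λ = -5: rank(A + 5I) = 3, rank((A + 5I)^2) = 2. The eigenspace has dimension 4 - 3 = 1, so there is 1 Jordan block; the rank sequence gives block sizes [2].

For λ = -2: rank(A + 2I) = 3, rank((A + 2I)^2) = 2. The eigenspace has dimension 4 - 3 = 1, so there is 1 Jordan block; the rank sequence gives block sizes [2].

Assembling the blocks gives the Jordan form J above.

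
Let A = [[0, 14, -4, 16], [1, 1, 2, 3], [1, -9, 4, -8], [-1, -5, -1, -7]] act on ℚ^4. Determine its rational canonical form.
R = [[0, 0, 0, -6], [1, 0, 0, -3], [0, 1, 0, 0], [0, 0, 1, -2]]

The invariant factors of A (the non-unit diagonal entries of the Smith normal form of xI - A over ℚ[x]) are (x + 2)(x^3 + 3), each dividing the next. The characteristic polynomial is their product, (x + 2)(x^3 + 3).

The rational canonical form is the block-diagonal matrix of companion matrices C(f_i):
R = [[0, 0, 0, -6], [1, 0, 0, -3], [0, 1, 0, 0], [0, 0, 1, -2]].

Note the characteristic polynomial does not split into linear factors over ℚ, so A has no Jordan form over ℚ; the rational canonical form exists over any field.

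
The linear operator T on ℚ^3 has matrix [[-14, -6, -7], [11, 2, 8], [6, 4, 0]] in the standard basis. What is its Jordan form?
J = [[-4, 1, 0], [0, -4, 1], [0, 0, -4]]

The characteristic polynomial is det(xI - A) = (x + 4)^3, so the eigenvalues are -4 (algebraic multiplicity 3).

For λ = -4: rank(A + 4I) = 2, rank((A + 4I)^2) = 1, rank((A + 4I)^3) = 0. The eigenspace has dimension 3 - 2 = 1, so there is 1 Jordan block; the rank sequence gives block sizes [3].

Assembling the blocks gives the Jordan form J above.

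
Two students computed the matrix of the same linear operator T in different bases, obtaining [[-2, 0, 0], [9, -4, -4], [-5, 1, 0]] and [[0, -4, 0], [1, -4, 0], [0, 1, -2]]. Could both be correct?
Two matrices over a field are similar if and only if they have the same invariant factors.

Both A and B have characteristic polynomial (x + 2)^3 and minimal polynomial (x + 2)^3. Computing further, both have invariant factors (x + 2)^3. Hence A and B are similar.

Yes.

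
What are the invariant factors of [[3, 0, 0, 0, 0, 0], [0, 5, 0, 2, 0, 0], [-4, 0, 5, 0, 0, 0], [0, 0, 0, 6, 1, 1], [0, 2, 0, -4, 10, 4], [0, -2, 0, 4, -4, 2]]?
(x - 6)(x - 5), (x - 6)^2(x - 5)(x - 3)

The Jordan structure of A has elementary divisors (x - 3), (x - 5), (x - 5), (x - 6)^2, (x - 6). Arranging the block sizes at each eigenvalue in decreasing order and taking row products gives the invariant factors.

Invariant factors (smallest first, each dividing the next): (x - 6)(x - 5), (x - 6)^2(x - 5)(x - 3).

Check: the last factor (x - 6)^2(x - 5)(x - 3) is the minimal polynomial, and the product (x - 6)^3(x - 5)^2(x - 3) is the characteristic polynomial.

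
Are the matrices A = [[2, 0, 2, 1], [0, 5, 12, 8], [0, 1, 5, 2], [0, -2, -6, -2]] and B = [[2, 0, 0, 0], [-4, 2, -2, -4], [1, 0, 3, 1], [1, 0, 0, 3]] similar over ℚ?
Both have characteristic polynomial (x - 3)^2(x - 2)^2, but the minimal polynomial of A is (x - 3)^2(x - 2)^2 while the minimal polynomial of B is (x - 3)^2(x - 2). The minimal polynomial is a similarity invariant, so A and B are not similar.

No.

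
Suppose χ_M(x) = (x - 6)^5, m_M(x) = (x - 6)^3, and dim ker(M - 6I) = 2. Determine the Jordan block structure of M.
Jordan blocks: (6, 3), (6, 2)

λ = 6: algebraic multiplicity 5 (exponent in χ_M), largest block size 3 (exponent in m_M), 2 blocks (geometric multiplicity). These force block sizes [3, 2].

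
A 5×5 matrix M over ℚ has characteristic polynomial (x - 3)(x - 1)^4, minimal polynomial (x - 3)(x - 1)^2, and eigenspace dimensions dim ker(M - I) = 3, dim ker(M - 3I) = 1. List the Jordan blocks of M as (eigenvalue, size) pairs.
λ = 1: algebraic multiplicity 4 (exponent in χ_M), largest block size 2 (exponent in m_M), 3 blocks (geometric multiplicity). These force block sizes [2, 1, 1].
λ = 3: algebraic multiplicity 1 (exponent in χ_M), largest block size 1 (exponent in m_M), 1 block (geometric multiplicity). This forces block sizes [1].

Jordan blocks: (1, 2), (1, 1), (1, 1), (3, 1)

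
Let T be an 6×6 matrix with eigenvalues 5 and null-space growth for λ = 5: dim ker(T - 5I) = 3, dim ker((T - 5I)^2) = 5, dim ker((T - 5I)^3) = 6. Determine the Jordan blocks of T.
λ = 5: successive nullity increments [3, 2, 1] count blocks of size ≥ k; block sizes are [3, 2, 1].

Jordan blocks: (5, 3), (5, 2), (5, 1)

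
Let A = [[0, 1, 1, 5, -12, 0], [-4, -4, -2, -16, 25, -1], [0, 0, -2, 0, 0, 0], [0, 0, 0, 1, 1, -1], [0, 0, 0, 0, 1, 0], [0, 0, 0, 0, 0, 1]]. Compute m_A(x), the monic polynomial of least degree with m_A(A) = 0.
The characteristic polynomial factors as (x - 1)^3(x + 2)^3. The minimal polynomial is ∏(x - λ)^{k_λ} where k_λ is the size of the largest Jordan block at λ.

For λ = -2: rank(A + 2I) = 4, and the largest Jordan block has size 2 (the smallest k with rank((A + 2I)^k) = rank((A + 2I)^(k+1))).
For λ = 1: rank(A - I) = 4, and the largest Jordan block has size 2 (the smallest k with rank((A - I)^k) = rank((A - I)^(k+1))).

So m_A(x) = (x - 1)^2(x + 2)^2.

m_A(x) = (x - 1)^2(x + 2)^2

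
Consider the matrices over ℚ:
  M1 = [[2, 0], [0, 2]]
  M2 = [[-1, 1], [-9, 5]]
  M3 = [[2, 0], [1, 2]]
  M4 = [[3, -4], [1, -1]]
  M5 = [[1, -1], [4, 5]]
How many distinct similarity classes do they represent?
4 classes: {M1}, {M2, M3}, {M4}, {M5}

Characteristic polynomials: χ_{M1} = (x - 2)^2, χ_{M2} = (x - 2)^2, χ_{M3} = (x - 2)^2, χ_{M4} = (x - 1)^2, χ_{M5} = (x - 3)^2.

{M1}: invariant factors x - 2, x - 2.

{M2, M3}: invariant factors (x - 2)^2.

{M4}: invariant factors (x - 1)^2.

{M5}: invariant factors (x - 3)^2.

Matrices are similar if and only if their invariant-factor lists agree; the partition into similarity classes is {M1}, {M2, M3}, {M4}, {M5}.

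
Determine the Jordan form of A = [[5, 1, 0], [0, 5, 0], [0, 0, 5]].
J = [[5, 1, 0], [0, 5, 0], [0, 0, 5]]

The characteristic polynomial is det(xI - A) = (x - 5)^3, so the eigenvalues are 5 (algebraic multiplicity 3).

For λ = 5: rank(A - 5I) = 1, rank((A - 5I)^2) = 0. The eigenspace has dimension 3 - 1 = 2, so there are 2 Jordan blocks; the rank sequence gives block sizes [2, 1].

Assembling the blocks gives the Jordan form J above.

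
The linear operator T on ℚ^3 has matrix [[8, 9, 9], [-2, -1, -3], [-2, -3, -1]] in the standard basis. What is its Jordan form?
J = [[2, 1, 0], [0, 2, 0], [0, 0, 2]]

The characteristic polynomial is det(xI - A) = (x - 2)^3, so the eigenvalues are 2 (algebraic multiplicity 3).

For λ = 2: rank(A - 2I) = 1, rank((A - 2I)^2) = 0. The eigenspace has dimension 3 - 1 = 2, so there are 2 Jordan blocks; the rank sequence gives block sizes [2, 1].

Assembling the blocks gives the Jordan form J above.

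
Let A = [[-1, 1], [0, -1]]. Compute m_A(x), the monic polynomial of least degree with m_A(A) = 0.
The characteristic polynomial factors as (x + 1)^2. The minimal polynomial is ∏(x - λ)^{k_λ} where k_λ is the size of the largest Jordan block at λ.

For λ = -1: rank(A + I) = 1, and the largest Jordan block has size 2 (the smallest k with rank((A + I)^k) = rank((A + I)^(k+1))).

So m_A(x) = (x + 1)^2.

m_A(x) = (x + 1)^2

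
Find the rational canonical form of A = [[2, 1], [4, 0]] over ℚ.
The invariant factors of A (the non-unit diagonal entries of the Smith normal form of xI - A over ℚ[x]) are x^2 - 2x - 4, each dividing the next. The characteristic polynomial is their product, x^2 - 2x - 4.

The rational canonical form is the block-diagonal matrix of companion matrices C(f_i):
R = [[0, 4], [1, 2]].

Note the characteristic polynomial does not split into linear factors over ℚ, so A has no Jordan form over ℚ; the rational canonical form exists over any field.

R = [[0, 4], [1, 2]]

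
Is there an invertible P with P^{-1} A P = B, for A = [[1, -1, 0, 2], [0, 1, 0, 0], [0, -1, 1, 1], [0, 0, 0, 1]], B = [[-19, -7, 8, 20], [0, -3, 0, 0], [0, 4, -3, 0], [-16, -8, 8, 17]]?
No.

trace(A) = 4 but trace(B) = -8. The trace is a similarity invariant, so A and B are not similar.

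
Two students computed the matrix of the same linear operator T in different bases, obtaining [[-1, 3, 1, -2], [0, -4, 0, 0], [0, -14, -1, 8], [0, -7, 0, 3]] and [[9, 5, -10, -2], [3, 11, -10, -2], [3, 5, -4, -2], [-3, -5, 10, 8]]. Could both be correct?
trace(A) = -3 but trace(B) = 24. The trace is a similarity invariant, so A and B are not similar.

No.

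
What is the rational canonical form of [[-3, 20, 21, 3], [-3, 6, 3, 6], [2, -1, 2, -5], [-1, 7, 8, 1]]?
R = [[0, -3, 0, 0], [1, 3, 0, 0], [0, 0, 0, -3], [0, 0, 1, 3]]

The invariant factors of A (the non-unit diagonal entries of the Smith normal form of xI - A over ℚ[x]) are x^2 - 3x + 3, x^2 - 3x + 3, each dividing the next. The characteristic polynomial is their product, (x^2 - 3x + 3)^2.

The rational canonical form is the block-diagonal matrix of companion matrices C(f_i):
R = [[0, -3, 0, 0], [1, 3, 0, 0], [0, 0, 0, -3], [0, 0, 1, 3]].

Note the characteristic polynomial does not split into linear factors over ℚ, so A has no Jordan form over ℚ; the rational canonical form exists over any field.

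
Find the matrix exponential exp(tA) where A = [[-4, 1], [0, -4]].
e^{tA} = [[e^{-4*t}, t*e^{-4*t}], [0, e^{-4*t}]]

A has Jordan form J = [[-4, 1], [0, -4]] with A = PJP^{-1}, so e^{tA} = P e^{tJ} P^{-1}.

For a Jordan block J_k(λ), e^{tJ_k(λ)} = e^{λt} · (I + tN + t^2 N^2/2! + ... + t^{k-1} N^{k-1}/(k-1)!) where N is the nilpotent superdiagonal part.

Assembling the blocks and conjugating back gives the entries of e^{tA} as shown above.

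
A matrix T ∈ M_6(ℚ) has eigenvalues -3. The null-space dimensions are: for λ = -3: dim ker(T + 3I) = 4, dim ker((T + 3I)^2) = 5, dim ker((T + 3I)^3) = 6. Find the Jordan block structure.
Jordan blocks: (-3, 3), (-3, 1), (-3, 1), (-3, 1)

λ = -3: successive nullity increments [4, 1, 1] count blocks of size ≥ k; block sizes are [3, 1, 1, 1].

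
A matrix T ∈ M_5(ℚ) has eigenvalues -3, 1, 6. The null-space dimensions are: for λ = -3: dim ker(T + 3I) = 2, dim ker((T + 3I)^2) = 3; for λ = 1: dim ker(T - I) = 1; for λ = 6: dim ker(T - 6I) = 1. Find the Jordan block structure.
Jordan blocks: (-3, 2), (-3, 1), (1, 1), (6, 1)

λ = -3: successive nullity increments [2, 1] count blocks of size ≥ k; block sizes are [2, 1].
λ = 1: successive nullity increments [1] count blocks of size ≥ k; block sizes are [1].
λ = 6: successive nullity increments [1] count blocks of size ≥ k; block sizes are [1].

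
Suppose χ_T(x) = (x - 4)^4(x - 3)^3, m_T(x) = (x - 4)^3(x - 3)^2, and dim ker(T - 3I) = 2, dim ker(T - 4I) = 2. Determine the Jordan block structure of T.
λ = 3: algebraic multiplicity 3 (exponent in χ_T), largest block size 2 (exponent in m_T), 2 blocks (geometric multiplicity). These force block sizes [2, 1].
λ = 4: algebraic multiplicity 4 (exponent in χ_T), largest block size 3 (exponent in m_T), 2 blocks (geometric multiplicity). These force block sizes [3, 1].

Jordan blocks: (3, 2), (3, 1), (4, 3), (4, 1)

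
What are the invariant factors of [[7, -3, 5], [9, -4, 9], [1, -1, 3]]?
(x - 2)^3

The Jordan structure of A has elementary divisors (x - 2)^3. Arranging the block sizes at each eigenvalue in decreasing order and taking row products gives the invariant factors.

Invariant factors (smallest first, each dividing the next): (x - 2)^3.

Check: the last factor (x - 2)^3 is the minimal polynomial, and the product (x - 2)^3 is the characteristic polynomial.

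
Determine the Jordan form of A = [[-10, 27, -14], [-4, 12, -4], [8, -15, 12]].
The characteristic polynomial is det(xI - A) = (x - 6)(x - 4)^2, so the eigenvalues are 4 (algebraic multiplicity 2), 6 (algebraic multiplicity 1).

For λ = 4: rank(A - 4I) = 2, rank((A - 4I)^2) = 1. The eigenspace has dimension 3 - 2 = 1, so there is 1 Jordan block; the rank sequence gives block sizes [2].

For λ = 6: algebraic multiplicity 1 gives one 1×1 block.

Assembling the blocks gives the Jordan form J above.

J = [[4, 1, 0], [0, 4, 0], [0, 0, 6]]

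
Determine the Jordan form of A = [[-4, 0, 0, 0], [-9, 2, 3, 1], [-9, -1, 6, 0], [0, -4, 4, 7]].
J = [[-4, 0, 0, 0], [0, 5, 1, 0], [0, 0, 5, 1], [0, 0, 0, 5]]

The characteristic polynomial is det(xI - A) = (x - 5)^3(x + 4), so the eigenvalues are -4 (algebraic multiplicity 1), 5 (algebraic multiplicity 3).

For λ = -4: algebraic multiplicity 1 gives one 1×1 block.

For λ = 5: rank(A - 5I) = 3, rank((A - 5I)^2) = 2, rank((A - 5I)^3) = 1. The eigenspace has dimension 4 - 3 = 1, so there is 1 Jordan block; the rank sequence gives block sizes [3].

Assembling the blocks gives the Jordan form J above.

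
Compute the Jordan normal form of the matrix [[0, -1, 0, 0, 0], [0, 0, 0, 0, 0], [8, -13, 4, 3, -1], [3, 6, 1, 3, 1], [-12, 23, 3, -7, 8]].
The characteristic polynomial is det(xI - A) = x^2(x - 5)^3, so the eigenvalues are 0 (algebraic multiplicity 2), 5 (algebraic multiplicity 3).

For λ = 0: rank(A) = 4, rank(A^2) = 3. The eigenspace has dimension 5 - 4 = 1, so there is 1 Jordan block; the rank sequence gives block sizes [2].

For λ = 5: rank(A - 5I) = 4, rank((A - 5I)^2) = 3, rank((A - 5I)^3) = 2. The eigenspace has dimension 5 - 4 = 1, so there is 1 Jordan block; the rank sequence gives block sizes [3].

Assembling the blocks gives the Jordan form J above.

J = [[0, 1, 0, 0, 0], [0, 0, 0, 0, 0], [0, 0, 5, 1, 0], [0, 0, 0, 5, 1], [0, 0, 0, 0, 5]]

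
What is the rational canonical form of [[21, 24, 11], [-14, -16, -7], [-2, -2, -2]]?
R = [[0, 0, -2], [1, 0, 2], [0, 1, 3]]

The invariant factors of A (the non-unit diagonal entries of the Smith normal form of xI - A over ℚ[x]) are (x + 1)(x^2 - 4x + 2), each dividing the next. The characteristic polynomial is their product, (x + 1)(x^2 - 4x + 2).

The rational canonical form is the block-diagonal matrix of companion matrices C(f_i):
R = [[0, 0, -2], [1, 0, 2], [0, 1, 3]].

Note the characteristic polynomial does not split into linear factors over ℚ, so A has no Jordan form over ℚ; the rational canonical form exists over any field.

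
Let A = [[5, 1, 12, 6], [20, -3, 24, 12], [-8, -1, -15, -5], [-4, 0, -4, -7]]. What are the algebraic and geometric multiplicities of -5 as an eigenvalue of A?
The characteristic polynomial is (x + 5)^4, so the factor x + 5 appears with exponent 4: the algebraic multiplicity is 4.

rank(A + 5I) = 2, so the eigenspace has dimension 4 - 2 = 2: the geometric multiplicity is 2.

Since 2 < 4, A is not diagonalizable.

algebraic multiplicity 4, geometric multiplicity 2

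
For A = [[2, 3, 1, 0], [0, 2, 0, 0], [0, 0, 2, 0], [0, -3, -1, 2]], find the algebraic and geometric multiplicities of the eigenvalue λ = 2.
algebraic multiplicity 4, geometric multiplicity 3

The characteristic polynomial is (x - 2)^4, so the factor x - 2 appears with exponent 4: the algebraic multiplicity is 4.

rank(A - 2I) = 1, so the eigenspace has dimension 4 - 1 = 3: the geometric multiplicity is 3.

Since 3 < 4, A is not diagonalizable.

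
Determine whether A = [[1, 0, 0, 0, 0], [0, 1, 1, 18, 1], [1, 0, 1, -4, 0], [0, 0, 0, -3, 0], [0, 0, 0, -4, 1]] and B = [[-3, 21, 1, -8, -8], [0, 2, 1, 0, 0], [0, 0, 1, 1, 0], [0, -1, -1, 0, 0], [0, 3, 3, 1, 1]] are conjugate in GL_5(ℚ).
Yes.

Two matrices over a field are similar if and only if they have the same invariant factors.

Both A and B have characteristic polynomial (x - 1)^4(x + 3) and minimal polynomial (x - 1)^3(x + 3). Computing further, both have invariant factors x - 1, (x - 1)^3(x + 3). Hence A and B are similar.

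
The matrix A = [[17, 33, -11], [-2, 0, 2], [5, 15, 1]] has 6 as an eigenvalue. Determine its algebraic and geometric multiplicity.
The characteristic polynomial is (x - 6)^3, so the factor x - 6 appears with exponent 3: the algebraic multiplicity is 3.

rank(A - 6I) = 1, so the eigenspace has dimension 3 - 1 = 2: the geometric multiplicity is 2.

Since 2 < 3, A is not diagonalizable.

algebraic multiplicity 3, geometric multiplicity 2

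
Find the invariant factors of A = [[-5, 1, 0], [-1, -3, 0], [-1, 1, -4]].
The Jordan structure of A has elementary divisors (x + 4)^2, (x + 4). Arranging the block sizes at each eigenvalue in decreasing order and taking row products gives the invariant factors.

Invariant factors (smallest first, each dividing the next): x + 4, (x + 4)^2.

Check: the last factor (x + 4)^2 is the minimal polynomial, and the product (x + 4)^3 is the characteristic polynomial.

x + 4, (x + 4)^2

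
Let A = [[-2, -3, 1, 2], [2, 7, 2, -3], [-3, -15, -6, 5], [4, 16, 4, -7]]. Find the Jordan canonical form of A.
The characteristic polynomial is det(xI - A) = (x + 1)^2(x + 3)^2, so the eigenvalues are -3 (algebraic multiplicity 2), -1 (algebraic multiplicity 2).

For λ = -3: rank(A + 3I) = 3, rank((A + 3I)^2) = 2. The eigenspace has dimension 4 - 3 = 1, so there is 1 Jordan block; the rank sequence gives block sizes [2].

For λ = -1: rank(A + I) = 3, rank((A + I)^2) = 2. The eigenspace has dimension 4 - 3 = 1, so there is 1 Jordan block; the rank sequence gives block sizes [2].

Assembling the blocks gives the Jordan form J above.

J = [[-3, 1, 0, 0], [0, -3, 0, 0], [0, 0, -1, 1], [0, 0, 0, -1]]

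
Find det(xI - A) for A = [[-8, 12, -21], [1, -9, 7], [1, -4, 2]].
xI - A = [[x + 8, -12, 21], [-1, x + 9, -7], [-1, 4, x - 2]].

Expanding det(xI - A) along the first row:
det(xI - A) = + (x + 8)·det([[x + 9, -7], [4, x - 2]]) - (-12)·det([[-1, -7], [-1, x - 2]]) + (21)·det([[-1, x + 9], [-1, 4]]).

Evaluating gives χ_A(x) = x^3 + 15x^2 + 75x + 125 = (x + 5)^3.

χ_A(x) = (x + 5)^3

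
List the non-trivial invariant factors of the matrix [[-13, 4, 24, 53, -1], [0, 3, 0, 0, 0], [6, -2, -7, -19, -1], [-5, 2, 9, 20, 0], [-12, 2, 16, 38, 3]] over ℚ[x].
The Jordan structure of A has elementary divisors (x + 4), (x - 1), (x - 3)^2, (x - 3). Arranging the block sizes at each eigenvalue in decreasing order and taking row products gives the invariant factors.

Invariant factors (smallest first, each dividing the next): x - 3, (x - 3)^2(x - 1)(x + 4).

Check: the last factor (x - 3)^2(x - 1)(x + 4) is the minimal polynomial, and the product (x - 3)^3(x - 1)(x + 4) is the characteristic polynomial.

x - 3, (x - 3)^2(x - 1)(x + 4)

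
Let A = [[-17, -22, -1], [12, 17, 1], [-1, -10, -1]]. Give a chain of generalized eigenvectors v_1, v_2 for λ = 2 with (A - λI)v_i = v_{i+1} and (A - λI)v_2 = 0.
v_1 = [[0, 0, 1]]^T, v_2 = [[-1, 1, -3]]^T

We seek v_1 ∈ ker((A - 2I)^2) \ ker(A - 2I), then set v_{i+1} = (A - 2I) v_i.

One such chain is v_1 = [[0, 0, 1]]^T, v_2 = [[-1, 1, -3]]^T. Check: (A - 2I) v_2 = [[0, 0, 0]]^T = 0.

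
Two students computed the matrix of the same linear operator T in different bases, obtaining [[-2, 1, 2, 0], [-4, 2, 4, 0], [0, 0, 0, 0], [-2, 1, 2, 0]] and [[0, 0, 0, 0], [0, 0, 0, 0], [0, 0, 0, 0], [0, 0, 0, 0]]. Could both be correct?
No.

Both have characteristic polynomial x^4, but the minimal polynomial of A is x^2 while the minimal polynomial of B is x. The minimal polynomial is a similarity invariant, so A and B are not similar.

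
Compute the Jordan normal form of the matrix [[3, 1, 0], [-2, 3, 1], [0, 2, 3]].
The characteristic polynomial is det(xI - A) = (x - 3)^3, so the eigenvalues are 3 (algebraic multiplicity 3).

For λ = 3: rank(A - 3I) = 2, rank((A - 3I)^2) = 1, rank((A - 3I)^3) = 0. The eigenspace has dimension 3 - 2 = 1, so there is 1 Jordan block; the rank sequence gives block sizes [3].

Assembling the blocks gives the Jordan form J above.

J = [[3, 1, 0], [0, 3, 1], [0, 0, 3]]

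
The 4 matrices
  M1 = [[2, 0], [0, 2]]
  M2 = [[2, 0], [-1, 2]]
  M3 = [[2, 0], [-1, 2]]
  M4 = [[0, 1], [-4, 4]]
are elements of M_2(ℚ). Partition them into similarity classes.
2 classes: {M1}, {M2, M3, M4}

Characteristic polynomials: χ_{M1} = (x - 2)^2, χ_{M2} = (x - 2)^2, χ_{M3} = (x - 2)^2, χ_{M4} = (x - 2)^2.

{M1}: invariant factors x - 2, x - 2.

{M2, M3, M4}: invariant factors (x - 2)^2.

Matrices are similar if and only if their invariant-factor lists agree; the partition into similarity classes is {M1}, {M2, M3, M4}.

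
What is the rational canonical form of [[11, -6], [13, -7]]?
The invariant factors of A (the non-unit diagonal entries of the Smith normal form of xI - A over ℚ[x]) are x^2 - 4x + 1, each dividing the next. The characteristic polynomial is their product, x^2 - 4x + 1.

The rational canonical form is the block-diagonal matrix of companion matrices C(f_i):
R = [[0, -1], [1, 4]].

Note the characteristic polynomial does not split into linear factors over ℚ, so A has no Jordan form over ℚ; the rational canonical form exists over any field.

R = [[0, -1], [1, 4]]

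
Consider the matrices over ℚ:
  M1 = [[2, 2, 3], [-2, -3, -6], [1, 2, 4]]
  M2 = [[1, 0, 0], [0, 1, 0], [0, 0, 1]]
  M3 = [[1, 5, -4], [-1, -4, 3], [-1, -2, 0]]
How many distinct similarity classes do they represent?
3 classes: {M1}, {M2}, {M3}

Characteristic polynomials: χ_{M1} = (x - 1)^3, χ_{M2} = (x - 1)^3, χ_{M3} = (x + 1)^3.

{M1}: invariant factors x - 1, (x - 1)^2.

{M2}: invariant factors x - 1, x - 1, x - 1.

{M3}: invariant factors (x + 1)^3.

Matrices are similar if and only if their invariant-factor lists agree; the partition into similarity classes is {M1}, {M2}, {M3}.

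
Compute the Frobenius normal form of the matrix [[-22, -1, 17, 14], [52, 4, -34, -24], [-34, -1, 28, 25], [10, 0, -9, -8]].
R = [[0, 0, 0, -16], [1, 0, 0, 8], [0, 1, 0, -9], [0, 0, 1, 2]]

The invariant factors of A (the non-unit diagonal entries of the Smith normal form of xI - A over ℚ[x]) are (x^2 - x + 4)^2, each dividing the next. The characteristic polynomial is their product, (x^2 - x + 4)^2.

The rational canonical form is the block-diagonal matrix of companion matrices C(f_i):
R = [[0, 0, 0, -16], [1, 0, 0, 8], [0, 1, 0, -9], [0, 0, 1, 2]].

Note the characteristic polynomial does not split into linear factors over ℚ, so A has no Jordan form over ℚ; the rational canonical form exists over any field.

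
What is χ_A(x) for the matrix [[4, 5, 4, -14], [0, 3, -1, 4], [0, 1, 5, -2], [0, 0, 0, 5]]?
xI - A = [[x - 4, -5, -4, 14], [0, x - 3, 1, -4], [0, -1, x - 5, 2], [0, 0, 0, x - 5]].

Expanding det(xI - A) along the first row:
det(xI - A) = + (x - 4)·det([[x - 3, 1, -4], [-1, x - 5, 2], [0, 0, x - 5]]) - (-5)·det([[0, 1, -4], [0, x - 5, 2], [0, 0, x - 5]]) + (-4)·det([[0, x - 3, -4], [0, -1, 2], [0, 0, x - 5]]) - (14)·det([[0, x - 3, 1], [0, -1, x - 5], [0, 0, 0]]).

Evaluating gives χ_A(x) = x^4 - 17x^3 + 108x^2 - 304x + 320 = (x - 5)(x - 4)^3.

χ_A(x) = (x - 5)(x - 4)^3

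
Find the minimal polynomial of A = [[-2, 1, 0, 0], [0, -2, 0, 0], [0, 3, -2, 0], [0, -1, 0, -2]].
The characteristic polynomial factors as (x + 2)^4. The minimal polynomial is ∏(x - λ)^{k_λ} where k_λ is the size of the largest Jordan block at λ.

For λ = -2: rank(A + 2I) = 1, and the largest Jordan block has size 2 (the smallest k with rank((A + 2I)^k) = rank((A + 2I)^(k+1))).

So m_A(x) = (x + 2)^2.

m_A(x) = (x + 2)^2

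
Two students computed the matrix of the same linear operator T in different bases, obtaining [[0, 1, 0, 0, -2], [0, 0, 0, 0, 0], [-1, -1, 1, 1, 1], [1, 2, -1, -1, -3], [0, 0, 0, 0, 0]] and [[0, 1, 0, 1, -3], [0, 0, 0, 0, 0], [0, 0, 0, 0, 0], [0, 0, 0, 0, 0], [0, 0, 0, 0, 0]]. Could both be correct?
Both have characteristic polynomial x^5 and minimal polynomial x^2. But rank(A) = 2 for A while rank(B) = 1 for B, so the number of Jordan blocks at λ = 0 differs. A and B are not similar.

No.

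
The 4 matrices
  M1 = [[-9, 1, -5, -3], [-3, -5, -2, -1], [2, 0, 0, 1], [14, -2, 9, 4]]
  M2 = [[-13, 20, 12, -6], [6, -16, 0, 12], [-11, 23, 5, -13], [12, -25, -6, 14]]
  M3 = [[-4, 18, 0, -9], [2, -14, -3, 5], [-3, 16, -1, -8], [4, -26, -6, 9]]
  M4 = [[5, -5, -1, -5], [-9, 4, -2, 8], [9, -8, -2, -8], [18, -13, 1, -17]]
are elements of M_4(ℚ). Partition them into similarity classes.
2 classes: {M1, M2, M3}, {M4}

Characteristic polynomials: χ_{M1} = (x + 1)^2(x + 4)^2, χ_{M2} = (x + 1)^2(x + 4)^2, χ_{M3} = (x + 1)^2(x + 4)^2, χ_{M4} = (x + 1)^2(x + 4)^2.

{M1, M2, M3}: invariant factors (x + 1)^2(x + 4)^2.

{M4}: invariant factors x + 4, (x + 1)^2(x + 4).

Matrices are similar if and only if their invariant-factor lists agree; the partition into similarity classes is {M1, M2, M3}, {M4}.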